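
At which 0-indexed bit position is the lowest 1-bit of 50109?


0b1100001110111101. Lowest set bit at position 0

0


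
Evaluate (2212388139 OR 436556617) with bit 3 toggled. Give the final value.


Step 1: 2212388139 | 436556617 = 2615107435
Step 2: 2615107435 ^ (1 << 3) = 2615107435 ^ 8 = 2615107427

2615107427


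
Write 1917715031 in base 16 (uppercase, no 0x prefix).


1917715031 = 724E0257 hex

724E0257


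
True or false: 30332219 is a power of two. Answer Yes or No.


0b1110011101101010100111011. Multiple bits set => No

No


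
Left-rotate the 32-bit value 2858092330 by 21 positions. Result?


Rotate 0b10101010010110110000011100101010 left by 21 (32-bit) = 0b11100101010101010100101101100000 = 3847572320

3847572320


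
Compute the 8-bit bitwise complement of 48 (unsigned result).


~0b110000 = 0b11001111 = 207 (8-bit unsigned)

207


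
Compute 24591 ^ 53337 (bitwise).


0b110000000001111 ^ 0b1101000001011001 = 0b1011000001010110 = 45142

45142


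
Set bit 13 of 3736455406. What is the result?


3736455406 | (1 << 13) = 3736455406 | 8192 = 3736463598

3736463598


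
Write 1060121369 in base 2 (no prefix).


1060121369 = 111111001100000010101100011001 in binary

111111001100000010101100011001


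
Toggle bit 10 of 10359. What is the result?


10359 ^ (1 << 10) = 10359 ^ 1024 = 11383

11383


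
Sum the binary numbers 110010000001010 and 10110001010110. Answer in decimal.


110010000001010 + 10110001010110 = 1001000001100000 = 36960

36960


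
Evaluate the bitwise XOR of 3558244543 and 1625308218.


0b11010100000101101000000010111111 ^ 0b1100000111000000011110000111010 = 0b10110100111101101011110010000101 = 3036068997

3036068997


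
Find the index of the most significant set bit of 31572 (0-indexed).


0b111101101010100. Highest set bit at position 14

14


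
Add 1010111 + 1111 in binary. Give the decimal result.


1010111 + 1111 = 1100110 = 102

102


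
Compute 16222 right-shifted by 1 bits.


0b11111101011110 >> 1 = 0b1111110101111 = 8111

8111


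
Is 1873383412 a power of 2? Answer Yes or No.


0b1101111101010011000111111110100. Multiple bits set => No

No


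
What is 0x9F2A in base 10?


9F2A hex = 40746 decimal

40746


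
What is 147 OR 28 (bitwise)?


0b10010011 | 0b11100 = 0b10011111 = 159

159


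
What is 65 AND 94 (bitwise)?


0b1000001 & 0b1011110 = 0b1000000 = 64

64


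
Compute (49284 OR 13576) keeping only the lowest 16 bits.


Step 1: 49284 | 13576 = 62860
Step 2: 62860 & 65535 = 62860

62860


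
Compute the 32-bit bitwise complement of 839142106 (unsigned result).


~0b110010000001000100101011011010 = 0b11001101111110111011010100100101 = 3455825189 (32-bit unsigned)

3455825189


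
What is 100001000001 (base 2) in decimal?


100001000001 in decimal = 2113

2113


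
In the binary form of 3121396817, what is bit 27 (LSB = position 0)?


0b10111010000011001011110001010001, position 27 = 1

1


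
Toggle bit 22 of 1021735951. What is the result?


1021735951 ^ (1 << 22) = 1021735951 ^ 4194304 = 1017541647

1017541647


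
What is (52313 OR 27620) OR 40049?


Step 1: 52313 | 27620 = 61437
Step 2: 61437 | 40049 = 65533

65533


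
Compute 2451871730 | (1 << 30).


2451871730 | (1 << 30) = 2451871730 | 1073741824 = 3525613554

3525613554


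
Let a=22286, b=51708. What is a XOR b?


22286 ^ 51708 = 40690

40690


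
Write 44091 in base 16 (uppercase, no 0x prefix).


44091 = AC3B hex

AC3B


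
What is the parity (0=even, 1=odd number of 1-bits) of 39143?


0b1001100011100111 has 9 ones => parity 1

1


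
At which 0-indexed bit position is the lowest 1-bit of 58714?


0b1110010101011010. Lowest set bit at position 1

1


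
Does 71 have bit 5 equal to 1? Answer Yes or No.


0b1000111, bit 5 = 0. No

No


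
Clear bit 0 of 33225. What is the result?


33225 & ~(1 << 0) = 33224

33224


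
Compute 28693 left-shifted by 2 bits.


0b111000000010101 << 2 = 0b11100000001010100 = 114772

114772


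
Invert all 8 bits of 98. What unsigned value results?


98 ^ 255 = 157

157


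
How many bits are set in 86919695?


0b101001011100100101000001111 has 13 set bits

13


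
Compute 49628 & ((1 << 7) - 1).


49628 & 127 = 92

92


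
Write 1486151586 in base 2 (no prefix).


1486151586 = 1011000100101001101111110100010 in binary

1011000100101001101111110100010


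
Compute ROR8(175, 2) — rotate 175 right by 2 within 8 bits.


Rotate 0b10101111 right by 2 (8-bit) = 0b11101011 = 235

235


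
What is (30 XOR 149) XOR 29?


Step 1: 30 ^ 149 = 139
Step 2: 139 ^ 29 = 150

150


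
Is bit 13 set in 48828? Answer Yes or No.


0b1011111010111100, bit 13 = 1. Yes

Yes


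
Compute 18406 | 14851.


0b100011111100110 | 0b11101000000011 = 0b111111111100111 = 32743

32743


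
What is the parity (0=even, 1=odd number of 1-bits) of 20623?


0b101000010001111 has 7 ones => parity 1

1


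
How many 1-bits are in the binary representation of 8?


0b1000 has 1 set bits

1


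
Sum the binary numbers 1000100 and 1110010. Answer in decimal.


1000100 + 1110010 = 10110110 = 182

182


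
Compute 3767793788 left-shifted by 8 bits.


0b11100000100100111111100001111100 << 8 = 0b1110000010010011111110000111110000000000 = 964555209728

964555209728


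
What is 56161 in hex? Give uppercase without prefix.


56161 = DB61 hex

DB61


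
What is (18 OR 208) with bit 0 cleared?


Step 1: 18 | 208 = 210
Step 2: 210 & ~(1 << 0) = 210

210


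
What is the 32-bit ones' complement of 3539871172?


3539871172 ^ 4294967295 = 755096123

755096123


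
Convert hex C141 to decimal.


C141 hex = 49473 decimal

49473


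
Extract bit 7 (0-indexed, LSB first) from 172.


0b10101100, position 7 = 1

1


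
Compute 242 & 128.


0b11110010 & 0b10000000 = 0b10000000 = 128

128


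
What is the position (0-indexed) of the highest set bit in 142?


0b10001110. Highest set bit at position 7

7


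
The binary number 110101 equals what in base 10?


110101 in decimal = 53

53


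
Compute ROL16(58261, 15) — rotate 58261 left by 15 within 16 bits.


Rotate 0b1110001110010101 left by 15 (16-bit) = 0b1111000111001010 = 61898

61898


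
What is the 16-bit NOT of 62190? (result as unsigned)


~0b1111001011101110 = 0b110100010001 = 3345 (16-bit unsigned)

3345


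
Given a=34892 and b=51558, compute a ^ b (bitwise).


34892 ^ 51558 = 16682

16682


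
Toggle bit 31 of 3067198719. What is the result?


3067198719 ^ (1 << 31) = 3067198719 ^ 2147483648 = 919715071

919715071


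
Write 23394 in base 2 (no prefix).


23394 = 101101101100010 in binary

101101101100010


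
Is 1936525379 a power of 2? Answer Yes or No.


0b1110011011011010000100001000011. Multiple bits set => No

No


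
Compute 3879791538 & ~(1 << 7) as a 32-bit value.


3879791538 & ~(1 << 7) = 3879791410

3879791410


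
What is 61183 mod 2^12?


61183 & 4095 = 3839

3839


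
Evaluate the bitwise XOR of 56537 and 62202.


0b1101110011011001 ^ 0b1111001011111010 = 0b10111000100011 = 11811

11811


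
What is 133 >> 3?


0b10000101 >> 3 = 0b10000 = 16

16


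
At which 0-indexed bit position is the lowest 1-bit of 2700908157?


0b10100000111111001001011001111101. Lowest set bit at position 0

0


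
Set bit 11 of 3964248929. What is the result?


3964248929 | (1 << 11) = 3964248929 | 2048 = 3964250977

3964250977


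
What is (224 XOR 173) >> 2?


Step 1: 224 ^ 173 = 77
Step 2: 77 >> 2 = 19

19


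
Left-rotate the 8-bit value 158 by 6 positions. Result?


Rotate 0b10011110 left by 6 (8-bit) = 0b10100111 = 167

167


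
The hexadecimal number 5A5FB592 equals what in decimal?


5A5FB592 hex = 1516221842 decimal

1516221842


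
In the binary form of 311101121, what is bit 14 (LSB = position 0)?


0b10010100010110000011011000001, position 14 = 0

0


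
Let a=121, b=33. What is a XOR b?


121 ^ 33 = 88

88


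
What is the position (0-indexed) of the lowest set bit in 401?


0b110010001. Lowest set bit at position 0

0


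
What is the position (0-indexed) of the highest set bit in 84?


0b1010100. Highest set bit at position 6

6


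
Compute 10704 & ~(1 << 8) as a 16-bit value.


10704 & ~(1 << 8) = 10448

10448


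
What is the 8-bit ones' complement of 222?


222 ^ 255 = 33

33


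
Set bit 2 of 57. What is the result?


57 | (1 << 2) = 57 | 4 = 61

61


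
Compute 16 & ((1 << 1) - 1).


16 & 1 = 0

0


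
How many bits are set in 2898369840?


0b10101100110000011001110100110000 has 14 set bits

14


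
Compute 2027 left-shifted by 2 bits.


0b11111101011 << 2 = 0b1111110101100 = 8108

8108


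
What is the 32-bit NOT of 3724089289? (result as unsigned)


~0b11011101111110010001011111001001 = 0b100010000001101110100000110110 = 570878006 (32-bit unsigned)

570878006


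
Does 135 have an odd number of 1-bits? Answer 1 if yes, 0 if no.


0b10000111 has 4 ones => parity 0

0


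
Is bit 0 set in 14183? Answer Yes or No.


0b11011101100111, bit 0 = 1. Yes

Yes


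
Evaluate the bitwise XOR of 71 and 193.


0b1000111 ^ 0b11000001 = 0b10000110 = 134

134


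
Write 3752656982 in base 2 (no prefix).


3752656982 = 11011111101011010000000001010110 in binary

11011111101011010000000001010110


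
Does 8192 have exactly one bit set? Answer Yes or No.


0b10000000000000. Only one bit set => Yes

Yes


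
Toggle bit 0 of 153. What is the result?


153 ^ (1 << 0) = 153 ^ 1 = 152

152


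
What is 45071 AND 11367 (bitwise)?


0b1011000000001111 & 0b10110001100111 = 0b10000000000111 = 8199

8199


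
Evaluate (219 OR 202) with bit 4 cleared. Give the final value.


Step 1: 219 | 202 = 219
Step 2: 219 & ~(1 << 4) = 203

203


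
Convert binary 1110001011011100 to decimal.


1110001011011100 in decimal = 58076

58076


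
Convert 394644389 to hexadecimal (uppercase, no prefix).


394644389 = 1785CBA5 hex

1785CBA5


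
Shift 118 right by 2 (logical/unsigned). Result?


0b1110110 >> 2 = 0b11101 = 29

29


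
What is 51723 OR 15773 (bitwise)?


0b1100101000001011 | 0b11110110011101 = 0b1111111110011111 = 65439

65439


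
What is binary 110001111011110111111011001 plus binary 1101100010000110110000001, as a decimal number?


110001111011110111111011001 + 1101100010000110110000001 = 111111011101111110101011010 = 133102938

133102938


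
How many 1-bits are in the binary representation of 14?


0b1110 has 3 set bits

3


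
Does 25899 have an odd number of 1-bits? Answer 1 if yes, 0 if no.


0b110010100101011 has 8 ones => parity 0

0


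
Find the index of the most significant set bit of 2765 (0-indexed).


0b101011001101. Highest set bit at position 11

11


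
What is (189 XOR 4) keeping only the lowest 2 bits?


Step 1: 189 ^ 4 = 185
Step 2: 185 & 3 = 1

1


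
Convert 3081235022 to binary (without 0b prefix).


3081235022 = 10110111101001111110101001001110 in binary

10110111101001111110101001001110


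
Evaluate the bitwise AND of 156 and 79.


0b10011100 & 0b1001111 = 0b1100 = 12

12


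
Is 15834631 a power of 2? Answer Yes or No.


0b111100011001111000000111. Multiple bits set => No

No


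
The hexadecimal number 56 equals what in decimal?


56 hex = 86 decimal

86


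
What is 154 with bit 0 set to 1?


154 | (1 << 0) = 154 | 1 = 155

155


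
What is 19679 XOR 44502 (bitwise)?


0b100110011011111 ^ 0b1010110111010110 = 0b1110000100001001 = 57609

57609


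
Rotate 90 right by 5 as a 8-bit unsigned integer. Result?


Rotate 0b1011010 right by 5 (8-bit) = 0b11010010 = 210

210


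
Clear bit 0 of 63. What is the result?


63 & ~(1 << 0) = 62

62


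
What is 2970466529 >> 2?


0b10110001000011011011100011100001 >> 2 = 0b101100010000110110111000111000 = 742616632

742616632


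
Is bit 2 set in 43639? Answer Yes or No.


0b1010101001110111, bit 2 = 1. Yes

Yes


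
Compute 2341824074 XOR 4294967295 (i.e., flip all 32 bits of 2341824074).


2341824074 ^ 4294967295 = 1953143221

1953143221


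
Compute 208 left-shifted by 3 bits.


0b11010000 << 3 = 0b11010000000 = 1664

1664


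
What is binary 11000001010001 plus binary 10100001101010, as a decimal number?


11000001010001 + 10100001101010 = 101100010111011 = 22715

22715


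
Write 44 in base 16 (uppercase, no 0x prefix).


44 = 2C hex

2C


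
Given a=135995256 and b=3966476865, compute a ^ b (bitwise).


135995256 ^ 3966476865 = 3832593721

3832593721


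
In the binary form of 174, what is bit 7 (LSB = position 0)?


0b10101110, position 7 = 1

1


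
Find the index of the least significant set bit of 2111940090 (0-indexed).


0b1111101111000011010010111111010. Lowest set bit at position 1

1


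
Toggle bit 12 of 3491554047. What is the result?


3491554047 ^ (1 << 12) = 3491554047 ^ 4096 = 3491558143

3491558143


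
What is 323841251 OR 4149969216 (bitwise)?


0b10011010011010110110011100011 | 0b11110111010110111000000101000000 = 0b11110111010111111110110111100011 = 4150259171

4150259171


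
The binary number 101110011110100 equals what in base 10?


101110011110100 in decimal = 23796

23796


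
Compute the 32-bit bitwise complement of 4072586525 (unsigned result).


~0b11110010101111101011110100011101 = 0b1101010000010100001011100010 = 222380770 (32-bit unsigned)

222380770


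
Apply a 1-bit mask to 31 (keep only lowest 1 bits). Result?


31 & 1 = 1

1


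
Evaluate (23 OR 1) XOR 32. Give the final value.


Step 1: 23 | 1 = 23
Step 2: 23 ^ 32 = 55

55


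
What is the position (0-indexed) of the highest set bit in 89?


0b1011001. Highest set bit at position 6

6


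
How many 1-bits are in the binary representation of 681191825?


0b101000100110100010100110010001 has 12 set bits

12


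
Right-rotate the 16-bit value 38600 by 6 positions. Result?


Rotate 0b1001011011001000 right by 6 (16-bit) = 0b10001001011011 = 8795

8795


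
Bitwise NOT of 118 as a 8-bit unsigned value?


~0b1110110 = 0b10001001 = 137 (8-bit unsigned)

137


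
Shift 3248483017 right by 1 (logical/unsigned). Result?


0b11000001100111111110101011001001 >> 1 = 0b1100000110011111111010101100100 = 1624241508

1624241508


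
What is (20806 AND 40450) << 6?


Step 1: 20806 & 40450 = 4098
Step 2: 4098 << 6 = 262272

262272


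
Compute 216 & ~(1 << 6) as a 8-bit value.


216 & ~(1 << 6) = 152

152


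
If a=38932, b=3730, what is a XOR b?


38932 ^ 3730 = 38534

38534


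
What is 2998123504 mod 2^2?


2998123504 & 3 = 0

0


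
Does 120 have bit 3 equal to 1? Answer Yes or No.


0b1111000, bit 3 = 1. Yes

Yes


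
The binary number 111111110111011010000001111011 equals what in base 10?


111111110111011010000001111011 in decimal = 1071489147

1071489147


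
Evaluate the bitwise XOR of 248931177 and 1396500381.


0b1110110101100110001101101001 ^ 0b1010011001111001110011110011101 = 0b1011101111010101000010011110100 = 1575650548

1575650548


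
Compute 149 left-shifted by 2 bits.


0b10010101 << 2 = 0b1001010100 = 596

596


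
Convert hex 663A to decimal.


663A hex = 26170 decimal

26170


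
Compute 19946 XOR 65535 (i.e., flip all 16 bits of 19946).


19946 ^ 65535 = 45589

45589


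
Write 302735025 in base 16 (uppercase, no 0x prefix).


302735025 = 120B5EB1 hex

120B5EB1


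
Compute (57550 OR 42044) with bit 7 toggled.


Step 1: 57550 | 42044 = 58622
Step 2: 58622 ^ (1 << 7) = 58622 ^ 128 = 58494

58494


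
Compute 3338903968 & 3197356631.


0b11000111000000111010000110100000 & 0b10111110100100111100101001010111 = 0b10000110000000111000000000000000 = 2248376320

2248376320


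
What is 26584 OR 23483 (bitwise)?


0b110011111011000 | 0b101101110111011 = 0b111111111111011 = 32763

32763


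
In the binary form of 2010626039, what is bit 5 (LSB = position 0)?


0b1110111110101111011011111110111, position 5 = 1

1


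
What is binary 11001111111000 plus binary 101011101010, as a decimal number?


11001111111000 + 101011101010 = 11111011100010 = 16098

16098


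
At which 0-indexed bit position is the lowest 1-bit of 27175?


0b110101000100111. Lowest set bit at position 0

0


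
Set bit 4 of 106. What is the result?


106 | (1 << 4) = 106 | 16 = 122

122


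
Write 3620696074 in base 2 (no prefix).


3620696074 = 11010111110011110111000000001010 in binary

11010111110011110111000000001010


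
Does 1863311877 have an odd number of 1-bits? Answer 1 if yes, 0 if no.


0b1101111000011111110001000000101 has 16 ones => parity 0

0


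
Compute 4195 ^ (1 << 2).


4195 ^ (1 << 2) = 4195 ^ 4 = 4199

4199


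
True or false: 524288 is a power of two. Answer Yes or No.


0b10000000000000000000. Only one bit set => Yes

Yes


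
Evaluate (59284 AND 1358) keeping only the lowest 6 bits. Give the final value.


Step 1: 59284 & 1358 = 1284
Step 2: 1284 & 63 = 4

4


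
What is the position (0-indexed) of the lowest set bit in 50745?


0b1100011000111001. Lowest set bit at position 0

0


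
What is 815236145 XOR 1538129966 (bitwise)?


0b110000100101111000010000110001 ^ 0b1011011101011100000000000101110 = 0b1101011001110011000010000011111 = 1798931487

1798931487


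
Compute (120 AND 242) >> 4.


Step 1: 120 & 242 = 112
Step 2: 112 >> 4 = 7

7


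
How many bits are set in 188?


0b10111100 has 5 set bits

5


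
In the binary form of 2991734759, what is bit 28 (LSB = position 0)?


0b10110010010100100011111111100111, position 28 = 1

1


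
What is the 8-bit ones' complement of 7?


7 ^ 255 = 248

248


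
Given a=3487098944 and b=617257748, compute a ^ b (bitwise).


3487098944 ^ 617257748 = 3943854932

3943854932


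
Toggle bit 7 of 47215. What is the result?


47215 ^ (1 << 7) = 47215 ^ 128 = 47343

47343


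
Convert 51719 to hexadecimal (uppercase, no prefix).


51719 = CA07 hex

CA07


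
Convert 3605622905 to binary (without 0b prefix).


3605622905 = 11010110111010010111000001111001 in binary

11010110111010010111000001111001


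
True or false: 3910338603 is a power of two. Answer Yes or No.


0b11101001000100110000100000101011. Multiple bits set => No

No


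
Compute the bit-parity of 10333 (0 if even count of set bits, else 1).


0b10100001011101 has 7 ones => parity 1

1


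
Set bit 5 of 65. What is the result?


65 | (1 << 5) = 65 | 32 = 97

97


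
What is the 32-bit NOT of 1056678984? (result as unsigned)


~0b111110111110111010010001001000 = 0b11000001000001000101101110110111 = 3238288311 (32-bit unsigned)

3238288311


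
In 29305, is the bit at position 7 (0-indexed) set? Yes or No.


0b111001001111001, bit 7 = 0. No

No


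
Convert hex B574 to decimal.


B574 hex = 46452 decimal

46452


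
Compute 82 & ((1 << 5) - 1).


82 & 31 = 18

18


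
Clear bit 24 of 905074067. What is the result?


905074067 & ~(1 << 24) = 888296851

888296851


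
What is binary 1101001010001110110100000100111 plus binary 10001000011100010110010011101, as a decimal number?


1101001010001110110100000100111 + 10001000011100010110010011101 = 1111010010101011001010011000100 = 2052428996

2052428996


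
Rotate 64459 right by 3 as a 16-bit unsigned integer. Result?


Rotate 0b1111101111001011 right by 3 (16-bit) = 0b111111101111001 = 32633

32633


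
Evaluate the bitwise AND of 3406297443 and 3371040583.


0b11001011000001111111100101100011 & 0b11001000111011011111111101000111 = 0b11001000000001011111100101000011 = 3355834691

3355834691


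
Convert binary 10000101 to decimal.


10000101 in decimal = 133

133


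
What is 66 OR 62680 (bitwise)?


0b1000010 | 0b1111010011011000 = 0b1111010011011010 = 62682

62682


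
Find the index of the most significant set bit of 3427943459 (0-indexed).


0b11001100010100100100010000100011. Highest set bit at position 31

31


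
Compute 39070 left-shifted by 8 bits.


0b1001100010011110 << 8 = 0b100110001001111000000000 = 10001920

10001920


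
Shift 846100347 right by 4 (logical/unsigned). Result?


0b110010011011100111011101111011 >> 4 = 0b11001001101110011101110111 = 52881271

52881271


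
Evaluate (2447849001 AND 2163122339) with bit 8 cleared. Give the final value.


Step 1: 2447849001 & 2163122339 = 2162565153
Step 2: 2162565153 & ~(1 << 8) = 2162565153

2162565153


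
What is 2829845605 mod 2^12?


2829845605 & 4095 = 1125

1125


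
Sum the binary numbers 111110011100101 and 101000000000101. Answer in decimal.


111110011100101 + 101000000000101 = 1100110011101010 = 52458

52458


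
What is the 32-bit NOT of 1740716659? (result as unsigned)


~0b1100111110000010011101001110011 = 0b10011000001111101100010110001100 = 2554250636 (32-bit unsigned)

2554250636


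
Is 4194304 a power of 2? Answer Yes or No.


0b10000000000000000000000. Only one bit set => Yes

Yes


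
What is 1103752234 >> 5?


0b1000001110010011110110000101010 >> 5 = 0b10000011100100111101100001 = 34492257

34492257


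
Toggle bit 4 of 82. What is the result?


82 ^ (1 << 4) = 82 ^ 16 = 66

66


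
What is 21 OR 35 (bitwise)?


0b10101 | 0b100011 = 0b110111 = 55

55


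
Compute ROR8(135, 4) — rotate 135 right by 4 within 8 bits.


Rotate 0b10000111 right by 4 (8-bit) = 0b1111000 = 120

120


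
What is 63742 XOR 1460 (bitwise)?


0b1111100011111110 ^ 0b10110110100 = 0b1111110101001010 = 64842

64842


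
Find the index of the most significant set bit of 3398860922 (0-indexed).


0b11001010100101101000000001111010. Highest set bit at position 31

31


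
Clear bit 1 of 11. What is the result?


11 & ~(1 << 1) = 9

9


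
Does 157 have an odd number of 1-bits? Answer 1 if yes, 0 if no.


0b10011101 has 5 ones => parity 1

1


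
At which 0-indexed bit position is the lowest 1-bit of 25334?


0b110001011110110. Lowest set bit at position 1

1


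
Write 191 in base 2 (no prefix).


191 = 10111111 in binary

10111111


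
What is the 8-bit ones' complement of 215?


215 ^ 255 = 40

40


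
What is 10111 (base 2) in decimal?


10111 in decimal = 23

23


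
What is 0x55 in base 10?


55 hex = 85 decimal

85


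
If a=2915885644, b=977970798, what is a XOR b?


2915885644 ^ 977970798 = 2542158882

2542158882


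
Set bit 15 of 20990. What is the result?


20990 | (1 << 15) = 20990 | 32768 = 53758

53758


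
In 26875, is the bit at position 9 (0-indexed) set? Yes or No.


0b110100011111011, bit 9 = 0. No

No


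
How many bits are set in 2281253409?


0b10000111111110010010101000100001 has 15 set bits

15


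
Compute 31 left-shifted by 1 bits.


0b11111 << 1 = 0b111110 = 62

62


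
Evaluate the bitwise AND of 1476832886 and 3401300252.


0b1011000000001101010111001110110 & 0b11001010101110111011100100011100 = 0b1001000000000101010100000010100 = 1208133652

1208133652


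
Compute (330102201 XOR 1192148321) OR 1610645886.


Step 1: 330102201 ^ 1192148321 = 1419921624
Step 2: 1419921624 | 1610645886 = 1956825598

1956825598


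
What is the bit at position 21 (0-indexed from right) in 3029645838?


0b10110100100101001011101000001110, position 21 = 0

0


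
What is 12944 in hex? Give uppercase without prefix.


12944 = 3290 hex

3290


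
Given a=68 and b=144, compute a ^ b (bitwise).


68 ^ 144 = 212

212


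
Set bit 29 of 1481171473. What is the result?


1481171473 | (1 << 29) = 1481171473 | 536870912 = 2018042385

2018042385


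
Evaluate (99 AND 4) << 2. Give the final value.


Step 1: 99 & 4 = 0
Step 2: 0 << 2 = 0

0


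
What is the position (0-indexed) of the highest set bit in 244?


0b11110100. Highest set bit at position 7

7


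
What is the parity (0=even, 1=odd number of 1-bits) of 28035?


0b110110110000011 has 8 ones => parity 0

0


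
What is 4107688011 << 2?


0b11110100110101100101100001001011 << 2 = 0b1111010011010110010110000100101100 = 16430752044

16430752044


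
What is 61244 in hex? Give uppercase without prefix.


61244 = EF3C hex

EF3C


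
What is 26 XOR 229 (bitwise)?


0b11010 ^ 0b11100101 = 0b11111111 = 255

255


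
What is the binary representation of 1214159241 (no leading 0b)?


1214159241 = 1001000010111101001100110001001 in binary

1001000010111101001100110001001


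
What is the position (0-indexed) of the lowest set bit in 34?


0b100010. Lowest set bit at position 1

1


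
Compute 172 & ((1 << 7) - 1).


172 & 127 = 44

44


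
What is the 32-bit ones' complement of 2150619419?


2150619419 ^ 4294967295 = 2144347876

2144347876


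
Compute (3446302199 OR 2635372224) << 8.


Step 1: 3446302199 | 2635372224 = 3716085751
Step 2: 3716085751 << 8 = 951317952256

951317952256


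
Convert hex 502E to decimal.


502E hex = 20526 decimal

20526


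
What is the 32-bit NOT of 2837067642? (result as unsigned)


~0b10101001000110100011011101111010 = 0b1010110111001011100100010000101 = 1457899653 (32-bit unsigned)

1457899653


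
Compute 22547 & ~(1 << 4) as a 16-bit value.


22547 & ~(1 << 4) = 22531

22531


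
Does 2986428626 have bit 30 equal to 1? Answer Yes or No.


0b10110010000000010100100011010010, bit 30 = 0. No

No


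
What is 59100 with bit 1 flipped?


59100 ^ (1 << 1) = 59100 ^ 2 = 59102

59102


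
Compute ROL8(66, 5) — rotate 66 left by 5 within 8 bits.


Rotate 0b1000010 left by 5 (8-bit) = 0b1001000 = 72

72


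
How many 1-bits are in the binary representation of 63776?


0b1111100100100000 has 7 set bits

7


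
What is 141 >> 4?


0b10001101 >> 4 = 0b1000 = 8

8


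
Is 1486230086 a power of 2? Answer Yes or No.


0b1011000100101100001001001000110. Multiple bits set => No

No


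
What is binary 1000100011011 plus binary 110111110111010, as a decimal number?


1000100011011 + 110111110111010 = 1000000011010101 = 32981

32981


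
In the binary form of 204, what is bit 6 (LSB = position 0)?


0b11001100, position 6 = 1

1


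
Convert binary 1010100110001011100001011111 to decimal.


1010100110001011100001011111 in decimal = 177780831

177780831


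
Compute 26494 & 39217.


0b110011101111110 & 0b1001100100110001 = 0b100110000 = 304

304


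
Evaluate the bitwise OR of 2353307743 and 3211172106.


0b10001100010001001010000001011111 | 0b10111111011001101001100100001010 = 0b10111111011001101011100101011111 = 3211180383

3211180383


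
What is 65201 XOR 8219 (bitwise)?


0b1111111010110001 ^ 0b10000000011011 = 0b1101111010101010 = 57002

57002


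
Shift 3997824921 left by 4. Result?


0b11101110010010011111011110011001 << 4 = 0b111011100100100111110111100110010000 = 63965198736

63965198736


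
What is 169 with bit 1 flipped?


169 ^ (1 << 1) = 169 ^ 2 = 171

171


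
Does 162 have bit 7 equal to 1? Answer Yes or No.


0b10100010, bit 7 = 1. Yes

Yes


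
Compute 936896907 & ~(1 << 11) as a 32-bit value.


936896907 & ~(1 << 11) = 936894859

936894859


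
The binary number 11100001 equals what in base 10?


11100001 in decimal = 225

225


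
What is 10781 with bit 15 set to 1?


10781 | (1 << 15) = 10781 | 32768 = 43549

43549


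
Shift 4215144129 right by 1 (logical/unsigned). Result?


0b11111011001111011111111011000001 >> 1 = 0b1111101100111101111111101100000 = 2107572064

2107572064


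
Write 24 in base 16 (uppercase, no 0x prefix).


24 = 18 hex

18


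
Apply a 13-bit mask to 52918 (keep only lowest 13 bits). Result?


52918 & 8191 = 3766

3766


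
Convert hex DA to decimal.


DA hex = 218 decimal

218


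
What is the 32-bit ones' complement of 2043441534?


2043441534 ^ 4294967295 = 2251525761

2251525761


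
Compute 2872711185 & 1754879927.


0b10101011001110100001100000010001 & 0b1101000100110010101011110110111 = 0b101000000110000001000000010001 = 672665617

672665617


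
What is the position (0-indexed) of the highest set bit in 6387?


0b1100011110011. Highest set bit at position 12

12


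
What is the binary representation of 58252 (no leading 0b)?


58252 = 1110001110001100 in binary

1110001110001100


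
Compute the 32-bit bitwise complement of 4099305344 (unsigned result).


~0b11110100010101100110111110000000 = 0b1011101010011001000001111111 = 195661951 (32-bit unsigned)

195661951


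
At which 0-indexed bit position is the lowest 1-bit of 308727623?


0b10010011001101100111101000111. Lowest set bit at position 0

0


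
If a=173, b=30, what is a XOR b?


173 ^ 30 = 179

179


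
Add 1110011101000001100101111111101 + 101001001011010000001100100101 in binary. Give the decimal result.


1110011101000001100101111111101 + 101001001011010000001100100101 = 10011100110011011100111100100010 = 2630733602

2630733602


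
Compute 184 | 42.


0b10111000 | 0b101010 = 0b10111010 = 186

186


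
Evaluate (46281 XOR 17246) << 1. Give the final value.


Step 1: 46281 ^ 17246 = 63383
Step 2: 63383 << 1 = 126766

126766


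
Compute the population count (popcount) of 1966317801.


0b1110101001100111010000011101001 has 16 set bits

16


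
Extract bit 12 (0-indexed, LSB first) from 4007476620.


0b11101110110111010011110110001100, position 12 = 1

1


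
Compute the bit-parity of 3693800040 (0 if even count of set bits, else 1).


0b11011100001010101110101001101000 has 16 ones => parity 0

0


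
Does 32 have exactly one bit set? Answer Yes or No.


0b100000. Only one bit set => Yes

Yes


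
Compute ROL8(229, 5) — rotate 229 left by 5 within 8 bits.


Rotate 0b11100101 left by 5 (8-bit) = 0b10111100 = 188

188


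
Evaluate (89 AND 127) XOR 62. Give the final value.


Step 1: 89 & 127 = 89
Step 2: 89 ^ 62 = 103

103


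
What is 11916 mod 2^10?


11916 & 1023 = 652

652


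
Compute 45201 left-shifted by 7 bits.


0b1011000010010001 << 7 = 0b10110000100100010000000 = 5785728

5785728


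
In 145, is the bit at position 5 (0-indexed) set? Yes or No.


0b10010001, bit 5 = 0. No

No


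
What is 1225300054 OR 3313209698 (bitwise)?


0b1001001000010001001100001010110 | 0b11000101011110111001000101100010 = 0b11001101011110111001100101110110 = 3447429494

3447429494


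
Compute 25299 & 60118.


0b110001011010011 & 0b1110101011010110 = 0b110001011010010 = 25298

25298


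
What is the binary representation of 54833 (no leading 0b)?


54833 = 1101011000110001 in binary

1101011000110001


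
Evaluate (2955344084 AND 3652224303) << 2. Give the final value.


Step 1: 2955344084 & 3652224303 = 2418049028
Step 2: 2418049028 << 2 = 9672196112

9672196112


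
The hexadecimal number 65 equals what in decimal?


65 hex = 101 decimal

101


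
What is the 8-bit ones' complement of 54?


54 ^ 255 = 201

201


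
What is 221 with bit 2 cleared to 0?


221 & ~(1 << 2) = 217

217


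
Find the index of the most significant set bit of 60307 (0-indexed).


0b1110101110010011. Highest set bit at position 15

15


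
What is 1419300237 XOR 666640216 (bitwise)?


0b1010100100110001100110110001101 ^ 0b100111101111000001111101011000 = 0b1110011001001001101001011010101 = 1931793109

1931793109


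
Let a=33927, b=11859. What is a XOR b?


33927 ^ 11859 = 43732

43732


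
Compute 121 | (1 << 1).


121 | (1 << 1) = 121 | 2 = 123

123


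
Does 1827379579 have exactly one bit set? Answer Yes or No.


0b1101100111010111001100101111011. Multiple bits set => No

No


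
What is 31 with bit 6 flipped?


31 ^ (1 << 6) = 31 ^ 64 = 95

95


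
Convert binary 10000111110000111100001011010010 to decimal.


10000111110000111100001011010010 in decimal = 2277753554

2277753554


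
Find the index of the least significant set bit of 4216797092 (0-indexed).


0b11111011010101110011011110100100. Lowest set bit at position 2

2


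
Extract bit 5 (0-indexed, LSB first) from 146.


0b10010010, position 5 = 0

0


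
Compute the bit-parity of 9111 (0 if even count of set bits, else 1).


0b10001110010111 has 8 ones => parity 0

0


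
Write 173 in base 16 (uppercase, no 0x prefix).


173 = AD hex

AD


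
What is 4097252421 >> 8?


0b11110100001101110001110001000101 >> 8 = 0b111101000011011100011100 = 16004892

16004892


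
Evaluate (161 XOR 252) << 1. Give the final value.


Step 1: 161 ^ 252 = 93
Step 2: 93 << 1 = 186

186


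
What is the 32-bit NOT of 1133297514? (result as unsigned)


~0b1000011100011001011111101101010 = 0b10111100011100110100000010010101 = 3161669781 (32-bit unsigned)

3161669781


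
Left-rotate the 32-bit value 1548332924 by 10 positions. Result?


Rotate 0b1011100010010011010111101111100 left by 10 (32-bit) = 0b100110101111011111000101110001 = 649982321

649982321


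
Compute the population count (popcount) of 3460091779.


0b11001110001111001100111110000011 has 18 set bits

18


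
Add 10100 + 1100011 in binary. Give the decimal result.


10100 + 1100011 = 1110111 = 119

119


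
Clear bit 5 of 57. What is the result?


57 & ~(1 << 5) = 25

25


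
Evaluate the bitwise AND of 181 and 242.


0b10110101 & 0b11110010 = 0b10110000 = 176

176


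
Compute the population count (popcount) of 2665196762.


0b10011110110110111010110011011010 has 20 set bits

20


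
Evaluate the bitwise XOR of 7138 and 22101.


0b1101111100010 ^ 0b101011001010101 = 0b100110110110111 = 19895

19895


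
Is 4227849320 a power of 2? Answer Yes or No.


0b11111011111111111101110001101000. Multiple bits set => No

No


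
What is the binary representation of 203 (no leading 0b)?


203 = 11001011 in binary

11001011


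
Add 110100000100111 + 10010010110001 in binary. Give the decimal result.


110100000100111 + 10010010110001 = 1000110011011000 = 36056

36056


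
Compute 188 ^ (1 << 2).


188 ^ (1 << 2) = 188 ^ 4 = 184

184


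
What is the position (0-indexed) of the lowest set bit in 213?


0b11010101. Lowest set bit at position 0

0


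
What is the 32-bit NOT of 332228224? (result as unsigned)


~0b10011110011010110011010000000 = 0b11101100001100101001100101111111 = 3962739071 (32-bit unsigned)

3962739071


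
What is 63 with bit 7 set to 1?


63 | (1 << 7) = 63 | 128 = 191

191


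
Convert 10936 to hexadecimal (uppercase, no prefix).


10936 = 2AB8 hex

2AB8


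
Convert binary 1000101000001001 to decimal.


1000101000001001 in decimal = 35337

35337


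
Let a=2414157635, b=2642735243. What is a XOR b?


2414157635 ^ 2642735243 = 308408264

308408264


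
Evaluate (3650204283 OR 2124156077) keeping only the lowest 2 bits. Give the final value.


Step 1: 3650204283 | 2124156077 = 4288528127
Step 2: 4288528127 & 3 = 3

3


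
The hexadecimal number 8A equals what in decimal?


8A hex = 138 decimal

138


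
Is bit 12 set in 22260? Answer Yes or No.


0b101011011110100, bit 12 = 1. Yes

Yes


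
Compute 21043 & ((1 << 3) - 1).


21043 & 7 = 3

3


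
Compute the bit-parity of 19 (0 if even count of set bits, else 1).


0b10011 has 3 ones => parity 1

1


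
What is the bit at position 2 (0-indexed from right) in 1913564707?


0b1110010000011101010111000100011, position 2 = 0

0


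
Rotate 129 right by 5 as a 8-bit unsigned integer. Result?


Rotate 0b10000001 right by 5 (8-bit) = 0b1100 = 12

12


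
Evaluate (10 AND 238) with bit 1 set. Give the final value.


Step 1: 10 & 238 = 10
Step 2: 10 | (1 << 1) = 10 | 2 = 10

10


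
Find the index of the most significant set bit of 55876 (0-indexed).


0b1101101001000100. Highest set bit at position 15

15


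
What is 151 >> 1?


0b10010111 >> 1 = 0b1001011 = 75

75


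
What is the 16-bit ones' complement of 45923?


45923 ^ 65535 = 19612

19612


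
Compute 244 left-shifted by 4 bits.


0b11110100 << 4 = 0b111101000000 = 3904

3904


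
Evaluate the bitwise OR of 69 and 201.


0b1000101 | 0b11001001 = 0b11001101 = 205

205


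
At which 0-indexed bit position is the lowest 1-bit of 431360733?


0b11001101101100000101011011101. Lowest set bit at position 0

0


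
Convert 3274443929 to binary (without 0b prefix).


3274443929 = 11000011001011000000110010011001 in binary

11000011001011000000110010011001


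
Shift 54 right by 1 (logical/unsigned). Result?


0b110110 >> 1 = 0b11011 = 27

27


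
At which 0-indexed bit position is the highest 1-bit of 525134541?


0b11111010011001110101011001101. Highest set bit at position 28

28


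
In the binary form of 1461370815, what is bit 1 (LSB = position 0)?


0b1010111000110101011111110111111, position 1 = 1

1


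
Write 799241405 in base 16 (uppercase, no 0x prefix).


799241405 = 2FA374BD hex

2FA374BD


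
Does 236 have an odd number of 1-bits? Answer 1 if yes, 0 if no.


0b11101100 has 5 ones => parity 1

1


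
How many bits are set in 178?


0b10110010 has 4 set bits

4


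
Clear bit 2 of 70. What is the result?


70 & ~(1 << 2) = 66

66


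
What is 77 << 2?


0b1001101 << 2 = 0b100110100 = 308

308


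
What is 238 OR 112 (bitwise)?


0b11101110 | 0b1110000 = 0b11111110 = 254

254


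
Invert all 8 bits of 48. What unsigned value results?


48 ^ 255 = 207

207


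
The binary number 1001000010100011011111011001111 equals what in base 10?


1001000010100011011111011001111 in decimal = 1213316815

1213316815


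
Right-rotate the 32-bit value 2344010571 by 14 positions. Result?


Rotate 0b10001011101101101100001101001011 right by 14 (32-bit) = 0b1101001011100010111011011011 = 221130459

221130459


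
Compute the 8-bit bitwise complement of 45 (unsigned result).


~0b101101 = 0b11010010 = 210 (8-bit unsigned)

210


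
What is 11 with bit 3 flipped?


11 ^ (1 << 3) = 11 ^ 8 = 3

3


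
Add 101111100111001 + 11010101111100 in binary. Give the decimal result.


101111100111001 + 11010101111100 = 1001010010110101 = 38069

38069


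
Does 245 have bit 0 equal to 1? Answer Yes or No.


0b11110101, bit 0 = 1. Yes

Yes


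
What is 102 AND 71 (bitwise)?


0b1100110 & 0b1000111 = 0b1000110 = 70

70


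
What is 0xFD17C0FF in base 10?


FD17C0FF hex = 4246192383 decimal

4246192383


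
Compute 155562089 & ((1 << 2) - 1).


155562089 & 3 = 1

1
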